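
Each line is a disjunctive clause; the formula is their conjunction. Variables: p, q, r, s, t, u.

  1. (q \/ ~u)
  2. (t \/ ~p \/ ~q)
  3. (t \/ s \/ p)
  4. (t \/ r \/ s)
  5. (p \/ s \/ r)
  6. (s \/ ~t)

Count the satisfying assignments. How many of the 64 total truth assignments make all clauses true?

21

Case analysis on s and t:
  s=T, t=T: p, r free; 3 ways for (q,u) × 2^2 = 12.
  s=T, t=F: r free; 4 ways for (p,q,u) × 2^1 = 8.
  s=F, t=T: a clause becomes empty — 0.
  s=F, t=F: remaining (p,q,r,u) ∈ {(T,F,T,F)} — 1.
Total: 12 + 8 + 0 + 1 = 21.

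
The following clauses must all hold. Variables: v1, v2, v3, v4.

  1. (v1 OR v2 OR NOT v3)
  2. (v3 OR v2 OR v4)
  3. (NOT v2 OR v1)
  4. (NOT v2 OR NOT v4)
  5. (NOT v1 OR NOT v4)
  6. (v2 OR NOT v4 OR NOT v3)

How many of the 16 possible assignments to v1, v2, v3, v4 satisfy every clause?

4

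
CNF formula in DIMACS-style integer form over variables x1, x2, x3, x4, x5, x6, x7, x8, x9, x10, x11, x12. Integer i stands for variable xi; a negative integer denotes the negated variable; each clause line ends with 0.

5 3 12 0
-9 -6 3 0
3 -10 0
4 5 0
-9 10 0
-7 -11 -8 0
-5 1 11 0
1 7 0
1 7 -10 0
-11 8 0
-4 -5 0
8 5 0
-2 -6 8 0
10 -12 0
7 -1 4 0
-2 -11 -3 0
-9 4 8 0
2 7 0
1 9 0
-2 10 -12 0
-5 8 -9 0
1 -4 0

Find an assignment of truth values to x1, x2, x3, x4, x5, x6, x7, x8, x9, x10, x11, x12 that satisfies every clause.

x1=True  x2=True  x3=True  x4=False  x5=True  x6=True  x7=True  x8=True  x9=False  x10=True  x11=False  x12=True

Check each clause:
  1. (x5 OR x3 OR x12) — x3 is true.
  2. (NOT x6 OR NOT x9 OR x3) — x3 is true.
  3. (NOT x10 OR x3) — x3 is true.
  4. (x5 OR x4) — x5 is true.
  5. (NOT x9 OR x10) — x10 is true.
  6. (NOT x7 OR NOT x8 OR NOT x11) — NOT x11 is true.
  7. (x1 OR x11 OR NOT x5) — x1 is true.
  8. (x7 OR x1) — x1 is true.
  9. (NOT x10 OR x7 OR x1) — x1 is true.
  10. (x8 OR NOT x11) — x8 is true.
  11. (NOT x5 OR NOT x4) — NOT x4 is true.
  12. (x8 OR x5) — x8 is true.
  13. (NOT x2 OR NOT x6 OR x8) — x8 is true.
  14. (NOT x12 OR x10) — x10 is true.
  15. (x7 OR x4 OR NOT x1) — x7 is true.
  16. (NOT x2 OR NOT x11 OR NOT x3) — NOT x11 is true.
  17. (NOT x9 OR x8 OR x4) — x8 is true.
  18. (x2 OR x7) — x2 is true.
  19. (x9 OR x1) — x1 is true.
  20. (NOT x12 OR x10 OR NOT x2) — x10 is true.
  21. (NOT x5 OR x8 OR NOT x9) — x8 is true.
  22. (NOT x4 OR x1) — x1 is true.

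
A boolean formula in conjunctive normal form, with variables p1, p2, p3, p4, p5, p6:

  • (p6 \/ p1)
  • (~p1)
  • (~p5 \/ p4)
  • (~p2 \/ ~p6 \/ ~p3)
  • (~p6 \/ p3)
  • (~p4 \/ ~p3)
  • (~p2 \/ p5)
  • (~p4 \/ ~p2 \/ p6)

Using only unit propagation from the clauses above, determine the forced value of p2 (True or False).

False

(~p1) stands alone — p1 = False.
In (p6 \/ p1), p1 is now false; p6 must hold, so p6 = True.
(~p6 \/ p3) with p6 = True leaves only p3, so p3 = True.
From (~p6 \/ ~p3 \/ ~p2) and p6 = True, p3 = True: p2 = False.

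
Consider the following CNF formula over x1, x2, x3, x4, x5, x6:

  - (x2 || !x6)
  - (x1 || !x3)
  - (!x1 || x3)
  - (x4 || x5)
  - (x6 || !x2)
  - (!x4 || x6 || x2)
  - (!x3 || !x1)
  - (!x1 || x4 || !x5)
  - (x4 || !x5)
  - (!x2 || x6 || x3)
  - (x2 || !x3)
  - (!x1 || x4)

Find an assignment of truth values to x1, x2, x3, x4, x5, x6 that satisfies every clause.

x1 = F, x2 = T, x3 = F, x4 = T, x5 = F, x6 = T

Check each clause:
  1. (x2 || !x6) — x2 is true.
  2. (!x3 || x1) — !x3 is true.
  3. (!x1 || x3) — !x1 is true.
  4. (x4 || x5) — x4 is true.
  5. (!x2 || x6) — x6 is true.
  6. (!x4 || x2 || x6) — x2 is true.
  7. (!x1 || !x3) — !x3 is true.
  8. (x4 || !x5 || !x1) — !x5 is true.
  9. (!x5 || x4) — !x5 is true.
  10. (x6 || x3 || !x2) — x6 is true.
  11. (x2 || !x3) — x2 is true.
  12. (!x1 || x4) — x4 is true.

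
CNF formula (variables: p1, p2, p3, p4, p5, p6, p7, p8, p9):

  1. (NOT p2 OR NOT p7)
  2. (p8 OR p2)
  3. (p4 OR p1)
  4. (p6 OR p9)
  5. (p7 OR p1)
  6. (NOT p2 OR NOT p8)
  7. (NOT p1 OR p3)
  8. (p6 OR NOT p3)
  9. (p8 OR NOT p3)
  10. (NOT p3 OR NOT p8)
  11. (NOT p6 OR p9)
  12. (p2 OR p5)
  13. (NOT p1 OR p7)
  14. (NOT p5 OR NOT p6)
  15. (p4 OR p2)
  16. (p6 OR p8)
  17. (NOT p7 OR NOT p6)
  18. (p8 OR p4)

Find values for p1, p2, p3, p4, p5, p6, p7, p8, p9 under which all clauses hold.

p1=False, p2=False, p3=False, p4=True, p5=True, p6=False, p7=True, p8=True, p9=True

Check each clause:
  1. (NOT p7 OR NOT p2) — NOT p2 is true.
  2. (p8 OR p2) — p8 is true.
  3. (p4 OR p1) — p4 is true.
  4. (p9 OR p6) — p9 is true.
  5. (p1 OR p7) — p7 is true.
  6. (NOT p2 OR NOT p8) — NOT p2 is true.
  7. (NOT p1 OR p3) — NOT p1 is true.
  8. (p6 OR NOT p3) — NOT p3 is true.
  9. (p8 OR NOT p3) — p8 is true.
  10. (NOT p8 OR NOT p3) — NOT p3 is true.
  11. (p9 OR NOT p6) — p9 is true.
  12. (p5 OR p2) — p5 is true.
  13. (p7 OR NOT p1) — NOT p1 is true.
  14. (NOT p5 OR NOT p6) — NOT p6 is true.
  15. (p4 OR p2) — p4 is true.
  16. (p6 OR p8) — p8 is true.
  17. (NOT p7 OR NOT p6) — NOT p6 is true.
  18. (p8 OR p4) — p8 is true.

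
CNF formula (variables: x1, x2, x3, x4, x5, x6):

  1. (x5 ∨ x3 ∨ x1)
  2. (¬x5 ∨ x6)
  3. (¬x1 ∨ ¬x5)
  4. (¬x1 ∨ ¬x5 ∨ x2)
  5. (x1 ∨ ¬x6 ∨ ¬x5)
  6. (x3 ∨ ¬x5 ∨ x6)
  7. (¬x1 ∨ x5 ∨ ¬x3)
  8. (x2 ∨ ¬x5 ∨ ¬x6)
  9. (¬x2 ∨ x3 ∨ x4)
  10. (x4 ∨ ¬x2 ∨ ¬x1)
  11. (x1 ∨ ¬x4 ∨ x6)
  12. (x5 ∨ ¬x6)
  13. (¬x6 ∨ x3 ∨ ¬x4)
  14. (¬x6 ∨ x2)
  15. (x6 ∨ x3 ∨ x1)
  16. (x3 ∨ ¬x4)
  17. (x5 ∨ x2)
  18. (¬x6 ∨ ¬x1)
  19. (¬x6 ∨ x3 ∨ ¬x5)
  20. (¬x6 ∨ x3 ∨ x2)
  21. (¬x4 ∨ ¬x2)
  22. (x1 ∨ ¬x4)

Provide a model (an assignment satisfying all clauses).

x1=F, x2=T, x3=T, x4=F, x5=F, x6=F

Branch on x1: take x1 = False.
  then x4 is forced to False.
The remaining clauses are satisfied by x2 = True, x3 = True, x5 = False, x6 = False.
Every clause has at least one true literal under this assignment.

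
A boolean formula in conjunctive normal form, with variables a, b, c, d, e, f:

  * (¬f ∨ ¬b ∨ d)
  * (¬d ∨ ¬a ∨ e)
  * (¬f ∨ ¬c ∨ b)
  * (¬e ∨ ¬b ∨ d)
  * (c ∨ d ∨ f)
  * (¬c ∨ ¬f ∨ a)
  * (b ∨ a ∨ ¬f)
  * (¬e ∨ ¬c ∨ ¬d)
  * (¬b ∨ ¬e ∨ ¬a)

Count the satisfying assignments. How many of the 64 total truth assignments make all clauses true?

18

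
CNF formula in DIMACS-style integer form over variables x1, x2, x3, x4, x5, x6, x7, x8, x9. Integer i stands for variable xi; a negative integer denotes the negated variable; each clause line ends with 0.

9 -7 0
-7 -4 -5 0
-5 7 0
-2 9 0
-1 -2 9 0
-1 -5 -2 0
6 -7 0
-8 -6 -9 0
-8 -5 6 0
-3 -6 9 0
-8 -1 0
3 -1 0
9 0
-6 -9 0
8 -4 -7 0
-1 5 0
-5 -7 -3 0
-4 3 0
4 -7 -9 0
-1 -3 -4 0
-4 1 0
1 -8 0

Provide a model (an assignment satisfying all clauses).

(x9) is a unit clause, so x9 = True.
(~x6) is a unit clause, so x6 = False.
(~x7) is a unit clause, so x7 = False.
(~x5) is a unit clause, so x5 = False.
The clause (~x1) is unit: x1 must be False.
(~x4) is a unit clause, so x4 = False.
Unit propagation: (~x8) forces x8 = False.
x2, x3 are now unconstrained; take x2 = True, x3 = False.

x1=F, x2=T, x3=F, x4=F, x5=F, x6=F, x7=F, x8=F, x9=T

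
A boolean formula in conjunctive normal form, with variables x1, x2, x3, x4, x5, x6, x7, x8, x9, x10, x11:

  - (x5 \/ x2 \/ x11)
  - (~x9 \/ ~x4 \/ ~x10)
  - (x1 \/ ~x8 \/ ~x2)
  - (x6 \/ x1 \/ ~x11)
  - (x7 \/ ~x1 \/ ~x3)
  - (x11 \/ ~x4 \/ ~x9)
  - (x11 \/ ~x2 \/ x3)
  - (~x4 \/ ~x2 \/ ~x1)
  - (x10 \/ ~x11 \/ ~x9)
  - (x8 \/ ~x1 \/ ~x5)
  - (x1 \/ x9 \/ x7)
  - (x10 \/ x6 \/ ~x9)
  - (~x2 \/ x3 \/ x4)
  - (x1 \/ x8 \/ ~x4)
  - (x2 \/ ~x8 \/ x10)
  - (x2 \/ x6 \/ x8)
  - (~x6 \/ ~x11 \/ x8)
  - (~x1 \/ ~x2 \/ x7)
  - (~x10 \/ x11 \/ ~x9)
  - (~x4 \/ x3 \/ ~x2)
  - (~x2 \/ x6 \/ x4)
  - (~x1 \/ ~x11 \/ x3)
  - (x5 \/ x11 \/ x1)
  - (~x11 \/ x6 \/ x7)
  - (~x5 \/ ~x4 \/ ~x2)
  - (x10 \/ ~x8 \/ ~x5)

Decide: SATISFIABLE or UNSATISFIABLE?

SATISFIABLE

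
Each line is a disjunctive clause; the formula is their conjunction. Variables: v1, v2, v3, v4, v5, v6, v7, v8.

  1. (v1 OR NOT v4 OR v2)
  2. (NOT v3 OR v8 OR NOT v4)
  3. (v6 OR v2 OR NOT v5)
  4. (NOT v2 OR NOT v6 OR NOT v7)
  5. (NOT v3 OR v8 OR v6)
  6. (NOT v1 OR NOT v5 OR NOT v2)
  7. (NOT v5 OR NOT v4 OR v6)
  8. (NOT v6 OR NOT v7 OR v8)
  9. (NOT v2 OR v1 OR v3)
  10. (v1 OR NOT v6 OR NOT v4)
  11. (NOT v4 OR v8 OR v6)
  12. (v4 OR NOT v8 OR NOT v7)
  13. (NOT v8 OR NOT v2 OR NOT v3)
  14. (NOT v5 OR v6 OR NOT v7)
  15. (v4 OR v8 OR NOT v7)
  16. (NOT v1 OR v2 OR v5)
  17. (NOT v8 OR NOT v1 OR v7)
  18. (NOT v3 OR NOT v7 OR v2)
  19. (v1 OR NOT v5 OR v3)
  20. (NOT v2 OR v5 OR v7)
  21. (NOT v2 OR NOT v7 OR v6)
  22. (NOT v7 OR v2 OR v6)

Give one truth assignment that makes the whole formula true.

v1=False  v2=False  v3=False  v4=False  v5=False  v6=True  v7=False  v8=False

Try v1 = False.
Try v2 = False.
  then v4 is forced to False.
Branch on v3: take v3 = False.
  then v5 is forced to False.
For the remaining variables, v6 = True, v7 = False, v8 = False works.
Every clause has at least one true literal under this assignment.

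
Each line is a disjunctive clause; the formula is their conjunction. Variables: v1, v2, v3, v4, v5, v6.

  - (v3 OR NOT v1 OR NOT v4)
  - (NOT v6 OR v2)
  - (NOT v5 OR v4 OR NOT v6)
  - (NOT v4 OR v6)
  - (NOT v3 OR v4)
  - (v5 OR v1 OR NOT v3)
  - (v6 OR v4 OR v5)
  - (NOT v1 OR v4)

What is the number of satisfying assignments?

8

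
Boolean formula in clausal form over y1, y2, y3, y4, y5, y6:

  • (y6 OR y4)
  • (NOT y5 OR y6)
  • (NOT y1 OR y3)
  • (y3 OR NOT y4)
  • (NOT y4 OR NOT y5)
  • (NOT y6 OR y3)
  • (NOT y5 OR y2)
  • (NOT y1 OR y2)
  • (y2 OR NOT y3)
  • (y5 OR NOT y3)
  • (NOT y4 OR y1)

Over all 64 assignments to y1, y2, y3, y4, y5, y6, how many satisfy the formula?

2

The models are:
  y1=F y2=T y3=T y4=F y5=T y6=T
  y1=T y2=T y3=T y4=F y5=T y6=T
Count: 2.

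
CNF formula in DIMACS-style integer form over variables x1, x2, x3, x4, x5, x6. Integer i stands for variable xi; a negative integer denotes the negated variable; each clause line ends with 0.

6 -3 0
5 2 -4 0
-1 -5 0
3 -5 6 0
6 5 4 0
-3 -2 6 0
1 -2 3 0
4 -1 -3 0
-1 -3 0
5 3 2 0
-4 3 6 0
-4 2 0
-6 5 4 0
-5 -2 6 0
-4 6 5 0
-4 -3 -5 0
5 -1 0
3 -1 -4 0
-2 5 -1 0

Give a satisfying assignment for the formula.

Set x1 = False and propagate.
Try x2 = False.
  then x4 is forced to False.
Branch on x3: take x3 = True.
  then x6 is forced to True.
  then x5 is forced to True.

x1 = False, x2 = False, x3 = True, x4 = False, x5 = True, x6 = True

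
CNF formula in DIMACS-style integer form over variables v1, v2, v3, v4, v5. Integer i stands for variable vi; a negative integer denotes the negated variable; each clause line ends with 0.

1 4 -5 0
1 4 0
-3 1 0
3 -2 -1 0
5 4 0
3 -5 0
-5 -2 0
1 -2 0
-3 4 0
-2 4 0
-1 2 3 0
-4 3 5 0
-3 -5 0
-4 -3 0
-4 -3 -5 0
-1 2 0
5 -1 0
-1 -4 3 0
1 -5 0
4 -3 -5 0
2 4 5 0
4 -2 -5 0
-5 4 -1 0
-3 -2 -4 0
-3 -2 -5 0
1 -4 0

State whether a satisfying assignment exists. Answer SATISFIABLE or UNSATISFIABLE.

UNSATISFIABLE

v4 = True:
  propagation gives v3=False, v5=False; an empty clause results — contradiction.
v4 = False:
  propagation gives v1=True, v5=True; an empty clause results — contradiction.
Every branch closes, so no satisfying assignment exists.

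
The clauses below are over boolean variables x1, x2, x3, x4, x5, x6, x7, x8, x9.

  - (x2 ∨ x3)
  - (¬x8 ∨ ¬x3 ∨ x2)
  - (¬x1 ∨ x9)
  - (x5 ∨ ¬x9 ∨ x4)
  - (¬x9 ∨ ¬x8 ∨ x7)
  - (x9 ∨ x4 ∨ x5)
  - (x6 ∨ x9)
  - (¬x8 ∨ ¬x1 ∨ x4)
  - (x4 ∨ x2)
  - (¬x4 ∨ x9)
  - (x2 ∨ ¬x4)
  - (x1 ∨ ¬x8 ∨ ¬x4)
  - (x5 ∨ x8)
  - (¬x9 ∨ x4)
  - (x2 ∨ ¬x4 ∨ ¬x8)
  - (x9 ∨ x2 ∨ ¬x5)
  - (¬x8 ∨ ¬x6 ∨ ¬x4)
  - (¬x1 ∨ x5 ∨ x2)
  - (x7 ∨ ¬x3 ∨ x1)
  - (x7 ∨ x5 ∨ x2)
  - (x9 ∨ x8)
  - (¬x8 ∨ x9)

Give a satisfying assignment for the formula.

x1 = T, x2 = T, x3 = T, x4 = T, x5 = F, x6 = F, x7 = T, x8 = T, x9 = T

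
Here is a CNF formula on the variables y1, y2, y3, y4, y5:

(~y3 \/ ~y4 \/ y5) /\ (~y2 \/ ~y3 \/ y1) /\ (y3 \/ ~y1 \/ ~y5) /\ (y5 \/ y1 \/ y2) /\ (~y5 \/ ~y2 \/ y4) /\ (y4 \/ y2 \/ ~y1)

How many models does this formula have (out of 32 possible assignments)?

Split on y1, then y2.
  y1=1, y2=1: remaining (y3,y4,y5) ∈ {(0,0,0); (0,1,0); (1,0,0); (1,1,1)} — 4.
  y1=1, y2=0: remaining (y3,y4,y5) ∈ {(0,1,0); (1,1,1)} — 2.
  y1=0, y2=1: remaining (y3,y4,y5) ∈ {(0,0,0); (0,1,0); (0,1,1)} — 3.
  y1=0, y2=0: remaining (y3,y4,y5) ∈ {(0,0,1); (0,1,1); (1,0,1); (1,1,1)} — 4.
Total: 4 + 2 + 3 + 4 = 13.

13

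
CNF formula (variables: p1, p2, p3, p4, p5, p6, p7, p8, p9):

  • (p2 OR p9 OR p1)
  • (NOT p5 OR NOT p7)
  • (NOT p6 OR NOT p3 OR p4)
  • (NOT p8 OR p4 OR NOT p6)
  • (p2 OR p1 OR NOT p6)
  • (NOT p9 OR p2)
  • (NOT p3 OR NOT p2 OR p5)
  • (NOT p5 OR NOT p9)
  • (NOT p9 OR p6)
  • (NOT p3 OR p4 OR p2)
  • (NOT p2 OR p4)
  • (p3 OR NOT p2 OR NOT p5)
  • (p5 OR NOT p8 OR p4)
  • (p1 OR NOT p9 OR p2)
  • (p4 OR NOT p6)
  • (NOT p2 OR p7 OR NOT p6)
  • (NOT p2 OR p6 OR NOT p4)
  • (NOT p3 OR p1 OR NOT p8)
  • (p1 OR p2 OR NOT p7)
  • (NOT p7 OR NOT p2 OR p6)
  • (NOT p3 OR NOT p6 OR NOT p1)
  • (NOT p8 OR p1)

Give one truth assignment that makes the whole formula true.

p1 = T  p2 = F  p3 = F  p4 = T  p5 = F  p6 = T  p7 = F  p8 = F  p9 = F

p8 occurs only negated in the remaining clauses — set p8 = False.
Branch on p1: take p1 = True.
Set p2 = False and propagate.
  then p9 is forced to False.
For the remaining variables, p3 = False, p4 = True, p5 = False, p6 = True, p7 = False works.
Check each clause:
  1. (p2 OR p9 OR p1) — p1 is true.
  2. (NOT p5 OR NOT p7) — NOT p7 is true.
  3. (NOT p3 OR NOT p6 OR p4) — p4 is true.
  4. (p4 OR NOT p8 OR NOT p6) — NOT p8 is true.
  5. (NOT p6 OR p1 OR p2) — p1 is true.
  6. (p2 OR NOT p9) — NOT p9 is true.
  7. (p5 OR NOT p2 OR NOT p3) — NOT p3 is true.
  8. (NOT p9 OR NOT p5) — NOT p5 is true.
  9. (NOT p9 OR p6) — p6 is true.
  10. (p4 OR p2 OR NOT p3) — p4 is true.
  11. (NOT p2 OR p4) — p4 is true.
  12. (p3 OR NOT p5 OR NOT p2) — NOT p5 is true.
  13. (p5 OR NOT p8 OR p4) — NOT p8 is true.
  14. (p2 OR p1 OR NOT p9) — p1 is true.
  15. (p4 OR NOT p6) — p4 is true.
  16. (p7 OR NOT p2 OR NOT p6) — NOT p2 is true.
  17. (p6 OR NOT p4 OR NOT p2) — NOT p2 is true.
  18. (NOT p8 OR p1 OR NOT p3) — NOT p8 is true.
  19. (NOT p7 OR p2 OR p1) — NOT p7 is true.
  20. (NOT p7 OR p6 OR NOT p2) — NOT p7 is true.
  21. (NOT p3 OR NOT p6 OR NOT p1) — NOT p3 is true.
  22. (p1 OR NOT p8) — NOT p8 is true.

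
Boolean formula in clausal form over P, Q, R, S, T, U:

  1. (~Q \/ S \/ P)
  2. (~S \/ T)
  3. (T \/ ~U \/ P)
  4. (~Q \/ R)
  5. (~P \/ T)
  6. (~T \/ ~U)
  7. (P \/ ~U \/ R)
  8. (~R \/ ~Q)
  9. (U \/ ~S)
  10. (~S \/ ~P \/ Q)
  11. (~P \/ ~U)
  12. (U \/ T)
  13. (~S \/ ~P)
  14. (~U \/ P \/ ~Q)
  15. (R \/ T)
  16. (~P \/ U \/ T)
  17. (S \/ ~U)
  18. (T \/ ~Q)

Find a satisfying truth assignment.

P=0, Q=0, R=0, S=0, T=1, U=0

Branch on P: take P = False.
The remaining clauses are satisfied by Q = False, R = False, S = False, T = True, U = False.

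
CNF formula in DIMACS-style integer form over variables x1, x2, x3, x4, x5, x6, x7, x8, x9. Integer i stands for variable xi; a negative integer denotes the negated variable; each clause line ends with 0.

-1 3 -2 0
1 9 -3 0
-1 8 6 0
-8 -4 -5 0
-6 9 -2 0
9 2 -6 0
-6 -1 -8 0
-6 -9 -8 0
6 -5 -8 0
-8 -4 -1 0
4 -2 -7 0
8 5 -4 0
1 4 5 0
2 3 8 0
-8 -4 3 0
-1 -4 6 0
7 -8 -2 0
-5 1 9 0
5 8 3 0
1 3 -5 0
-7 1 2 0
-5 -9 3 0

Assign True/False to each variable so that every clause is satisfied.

x1=T, x2=F, x3=T, x4=F, x5=F, x6=F, x7=T, x8=T, x9=T

Set x1 = True and propagate.
For the remaining variables, x2 = False, x3 = True, x4 = False, x5 = False, x6 = False, x7 = True, x8 = True, x9 = True works.
Check each clause:
  1. {x3, ¬x2, ¬x1} — x3 is true.
  2. {x1, x9, ¬x3} — x1 is true.
  3. {x6, ¬x1, x8} — x8 is true.
  4. {¬x4, ¬x5, ¬x8} — ¬x5 is true.
  5. {¬x2, ¬x6, x9} — x9 is true.
  6. {x2, ¬x6, x9} — x9 is true.
  7. {¬x6, ¬x1, ¬x8} — ¬x6 is true.
  8. {¬x8, ¬x9, ¬x6} — ¬x6 is true.
  9. {¬x8, x6, ¬x5} — ¬x5 is true.
  10. {¬x4, ¬x8, ¬x1} — ¬x4 is true.
  11. {x4, ¬x2, ¬x7} — ¬x2 is true.
  12. {¬x4, x5, x8} — x8 is true.
  13. {x1, x4, x5} — x1 is true.
  14. {x8, x3, x2} — x8 is true.
  15. {¬x4, x3, ¬x8} — x3 is true.
  16. {x6, ¬x4, ¬x1} — ¬x4 is true.
  17. {x7, ¬x8, ¬x2} — ¬x2 is true.
  18. {¬x5, x9, x1} — x9 is true.
  19. {x5, x8, x3} — x8 is true.
  20. {x3, ¬x5, x1} — x3 is true.
  21. {x1, x2, ¬x7} — x1 is true.
  22. {x3, ¬x9, ¬x5} — x3 is true.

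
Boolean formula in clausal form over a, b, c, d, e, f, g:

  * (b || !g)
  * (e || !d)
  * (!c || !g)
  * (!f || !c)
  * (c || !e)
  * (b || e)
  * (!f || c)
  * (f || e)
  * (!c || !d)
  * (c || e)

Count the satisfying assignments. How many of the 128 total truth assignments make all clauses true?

4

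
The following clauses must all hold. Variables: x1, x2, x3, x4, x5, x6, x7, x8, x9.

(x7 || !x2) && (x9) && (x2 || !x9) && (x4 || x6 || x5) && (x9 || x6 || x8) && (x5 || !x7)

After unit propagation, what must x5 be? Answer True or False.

Unit clause (x9) sets x9 = True.
(!x9 || x2): since x9 = True, the clause reduces to (x2). x2 = True.
In (!x2 || x7), !x2 is now false; x7 must hold, so x7 = True.
(!x7 || x5): since x7 = True, the clause reduces to (x5). x5 = True.

True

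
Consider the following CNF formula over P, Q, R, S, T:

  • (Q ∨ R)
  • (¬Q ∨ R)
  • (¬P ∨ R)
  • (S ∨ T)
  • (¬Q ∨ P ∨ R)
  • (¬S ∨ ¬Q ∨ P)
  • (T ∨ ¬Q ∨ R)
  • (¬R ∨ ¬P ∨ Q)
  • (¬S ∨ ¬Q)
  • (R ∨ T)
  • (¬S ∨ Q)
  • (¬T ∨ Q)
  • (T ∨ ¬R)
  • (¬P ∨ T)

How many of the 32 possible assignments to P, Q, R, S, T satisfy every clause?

2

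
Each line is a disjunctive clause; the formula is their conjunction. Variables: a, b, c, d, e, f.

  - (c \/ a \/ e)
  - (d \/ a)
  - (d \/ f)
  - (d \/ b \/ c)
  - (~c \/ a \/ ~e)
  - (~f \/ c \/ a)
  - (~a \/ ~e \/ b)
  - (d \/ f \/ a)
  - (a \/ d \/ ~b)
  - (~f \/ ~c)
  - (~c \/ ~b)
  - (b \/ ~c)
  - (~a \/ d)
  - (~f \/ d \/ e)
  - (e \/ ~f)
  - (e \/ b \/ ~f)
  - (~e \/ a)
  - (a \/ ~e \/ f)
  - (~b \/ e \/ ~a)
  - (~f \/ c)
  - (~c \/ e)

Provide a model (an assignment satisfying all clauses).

Pure literal: d appears only positively; assign d = True.
Try a = True.
Branch on b: take b = True.
  then c is forced to False.
  then e is forced to True.
  then f is forced to False.
Check each clause:
  1. (a \/ e \/ c) — a is true.
  2. (d \/ a) — a is true.
  3. (d \/ f) — d is true.
  4. (b \/ d \/ c) — b is true.
  5. (a \/ ~c \/ ~e) — a is true.
  6. (a \/ ~f \/ c) — a is true.
  7. (~e \/ b \/ ~a) — b is true.
  8. (a \/ f \/ d) — a is true.
  9. (~b \/ d \/ a) — a is true.
  10. (~c \/ ~f) — ~f is true.
  11. (~c \/ ~b) — ~c is true.
  12. (~c \/ b) — b is true.
  13. (d \/ ~a) — d is true.
  14. (d \/ ~f \/ e) — ~f is true.
  15. (e \/ ~f) — ~f is true.
  16. (e \/ ~f \/ b) — b is true.
  17. (~e \/ a) — a is true.
  18. (a \/ f \/ ~e) — a is true.
  19. (e \/ ~a \/ ~b) — e is true.
  20. (c \/ ~f) — ~f is true.
  21. (~c \/ e) — ~c is true.

a=True, b=True, c=False, d=True, e=True, f=False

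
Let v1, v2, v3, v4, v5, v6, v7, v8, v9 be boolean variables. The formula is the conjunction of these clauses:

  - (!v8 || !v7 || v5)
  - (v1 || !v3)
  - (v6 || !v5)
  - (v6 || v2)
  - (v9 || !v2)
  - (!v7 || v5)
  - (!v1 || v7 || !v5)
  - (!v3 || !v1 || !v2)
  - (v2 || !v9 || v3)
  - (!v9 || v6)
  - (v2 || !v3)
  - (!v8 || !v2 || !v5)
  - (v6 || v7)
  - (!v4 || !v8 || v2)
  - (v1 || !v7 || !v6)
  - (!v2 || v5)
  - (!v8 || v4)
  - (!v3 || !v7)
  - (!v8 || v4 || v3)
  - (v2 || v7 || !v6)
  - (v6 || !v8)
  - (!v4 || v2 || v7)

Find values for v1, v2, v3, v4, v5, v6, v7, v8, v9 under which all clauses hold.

v1 = T, v2 = F, v3 = F, v4 = F, v5 = T, v6 = T, v7 = T, v8 = F, v9 = F

Pure literal: v8 appears only negated; assign v8 = False.
Branch on v1: take v1 = True.
Try v2 = False.
  then v6 is forced to True.
  then v3 is forced to False.
  then v9 is forced to False.
  then v7 is forced to True.
  then v5 is forced to True.
v4 is now unconstrained; take v4 = False.
Every clause has at least one true literal under this assignment.
Check each clause:
  1. (!v7 || v5 || !v8) — !v8 is true.
  2. (!v3 || v1) — v1 is true.
  3. (!v5 || v6) — v6 is true.
  4. (v6 || v2) — v6 is true.
  5. (v9 || !v2) — !v2 is true.
  6. (!v7 || v5) — v5 is true.
  7. (!v5 || v7 || !v1) — v7 is true.
  8. (!v3 || !v2 || !v1) — !v3 is true.
  9. (v3 || !v9 || v2) — !v9 is true.
  10. (!v9 || v6) — v6 is true.
  11. (v2 || !v3) — !v3 is true.
  12. (!v8 || !v2 || !v5) — !v8 is true.
  13. (v6 || v7) — v6 is true.
  14. (v2 || !v4 || !v8) — !v8 is true.
  15. (!v6 || !v7 || v1) — v1 is true.
  16. (!v2 || v5) — v5 is true.
  17. (v4 || !v8) — !v8 is true.
  18. (!v3 || !v7) — !v3 is true.
  19. (v4 || v3 || !v8) — !v8 is true.
  20. (v2 || v7 || !v6) — v7 is true.
  21. (v6 || !v8) — !v8 is true.
  22. (!v4 || v2 || v7) — !v4 is true.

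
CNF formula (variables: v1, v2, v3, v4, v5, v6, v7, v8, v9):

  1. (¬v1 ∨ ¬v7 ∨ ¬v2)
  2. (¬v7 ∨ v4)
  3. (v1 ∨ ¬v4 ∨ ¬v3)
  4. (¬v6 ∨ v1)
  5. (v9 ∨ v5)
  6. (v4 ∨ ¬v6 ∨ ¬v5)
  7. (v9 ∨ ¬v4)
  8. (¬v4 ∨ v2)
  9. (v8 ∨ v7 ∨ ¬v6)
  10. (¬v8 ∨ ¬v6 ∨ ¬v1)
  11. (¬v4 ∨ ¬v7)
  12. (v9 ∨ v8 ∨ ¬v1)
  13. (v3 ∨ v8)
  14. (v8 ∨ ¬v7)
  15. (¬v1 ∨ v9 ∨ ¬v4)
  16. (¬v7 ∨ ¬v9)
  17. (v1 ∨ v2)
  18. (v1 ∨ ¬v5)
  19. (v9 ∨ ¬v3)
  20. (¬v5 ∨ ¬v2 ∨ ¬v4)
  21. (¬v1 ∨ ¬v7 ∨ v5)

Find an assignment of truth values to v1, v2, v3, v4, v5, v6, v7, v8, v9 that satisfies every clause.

v1=True, v2=False, v3=True, v4=False, v5=True, v6=False, v7=False, v8=True, v9=True

Check each clause:
  1. (¬v7 ∨ ¬v2 ∨ ¬v1) — ¬v7 is true.
  2. (v4 ∨ ¬v7) — ¬v7 is true.
  3. (¬v3 ∨ ¬v4 ∨ v1) — v1 is true.
  4. (¬v6 ∨ v1) — v1 is true.
  5. (v9 ∨ v5) — v9 is true.
  6. (v4 ∨ ¬v5 ∨ ¬v6) — ¬v6 is true.
  7. (v9 ∨ ¬v4) — v9 is true.
  8. (v2 ∨ ¬v4) — ¬v4 is true.
  9. (v7 ∨ ¬v6 ∨ v8) — v8 is true.
  10. (¬v6 ∨ ¬v1 ∨ ¬v8) — ¬v6 is true.
  11. (¬v7 ∨ ¬v4) — ¬v7 is true.
  12. (v9 ∨ v8 ∨ ¬v1) — v8 is true.
  13. (v3 ∨ v8) — v8 is true.
  14. (¬v7 ∨ v8) — v8 is true.
  15. (¬v1 ∨ ¬v4 ∨ v9) — v9 is true.
  16. (¬v7 ∨ ¬v9) — ¬v7 is true.
  17. (v2 ∨ v1) — v1 is true.
  18. (¬v5 ∨ v1) — v1 is true.
  19. (¬v3 ∨ v9) — v9 is true.
  20. (¬v5 ∨ ¬v2 ∨ ¬v4) — ¬v4 is true.
  21. (¬v7 ∨ ¬v1 ∨ v5) — ¬v7 is true.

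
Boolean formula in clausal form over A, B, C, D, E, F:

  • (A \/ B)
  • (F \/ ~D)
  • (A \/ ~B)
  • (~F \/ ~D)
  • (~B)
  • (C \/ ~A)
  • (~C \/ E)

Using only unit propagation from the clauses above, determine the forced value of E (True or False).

True

Unit clause (~B) sets B = False.
(A \/ B): since B = False, the clause reduces to (A). A = True.
In (~A \/ C), ~A is now false; C must hold, so C = True.
In (E \/ ~C), ~C is now false; E must hold, so E = True.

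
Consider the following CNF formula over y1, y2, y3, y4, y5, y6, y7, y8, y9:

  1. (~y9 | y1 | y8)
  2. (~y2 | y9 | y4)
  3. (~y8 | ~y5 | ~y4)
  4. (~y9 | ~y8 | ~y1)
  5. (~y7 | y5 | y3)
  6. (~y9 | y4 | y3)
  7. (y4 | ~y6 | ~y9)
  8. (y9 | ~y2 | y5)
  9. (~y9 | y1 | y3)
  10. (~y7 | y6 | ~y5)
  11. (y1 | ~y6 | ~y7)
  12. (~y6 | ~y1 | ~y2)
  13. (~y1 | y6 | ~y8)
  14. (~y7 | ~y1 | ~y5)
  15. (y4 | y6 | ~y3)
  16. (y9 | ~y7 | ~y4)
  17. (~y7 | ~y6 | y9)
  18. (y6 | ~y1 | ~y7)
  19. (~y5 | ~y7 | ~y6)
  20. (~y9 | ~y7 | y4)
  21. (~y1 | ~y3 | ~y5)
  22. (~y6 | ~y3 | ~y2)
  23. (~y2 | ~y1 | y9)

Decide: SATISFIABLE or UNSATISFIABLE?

SATISFIABLE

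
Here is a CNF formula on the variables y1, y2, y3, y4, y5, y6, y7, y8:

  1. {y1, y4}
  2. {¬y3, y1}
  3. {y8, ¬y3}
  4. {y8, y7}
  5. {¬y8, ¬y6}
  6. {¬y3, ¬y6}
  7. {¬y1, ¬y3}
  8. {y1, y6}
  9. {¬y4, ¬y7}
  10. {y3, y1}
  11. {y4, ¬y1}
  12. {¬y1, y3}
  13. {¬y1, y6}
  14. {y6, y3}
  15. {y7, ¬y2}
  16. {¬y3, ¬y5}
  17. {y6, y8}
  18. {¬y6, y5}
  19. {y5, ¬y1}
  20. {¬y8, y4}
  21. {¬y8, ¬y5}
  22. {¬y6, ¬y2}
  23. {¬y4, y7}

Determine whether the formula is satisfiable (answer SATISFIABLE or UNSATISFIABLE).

UNSATISFIABLE

y1 = True:
  propagation gives y3=False; an empty clause results — contradiction.
y1 = False:
  propagation gives y4=True, y3=False; an empty clause results — contradiction.
Every branch closes, so no satisfying assignment exists.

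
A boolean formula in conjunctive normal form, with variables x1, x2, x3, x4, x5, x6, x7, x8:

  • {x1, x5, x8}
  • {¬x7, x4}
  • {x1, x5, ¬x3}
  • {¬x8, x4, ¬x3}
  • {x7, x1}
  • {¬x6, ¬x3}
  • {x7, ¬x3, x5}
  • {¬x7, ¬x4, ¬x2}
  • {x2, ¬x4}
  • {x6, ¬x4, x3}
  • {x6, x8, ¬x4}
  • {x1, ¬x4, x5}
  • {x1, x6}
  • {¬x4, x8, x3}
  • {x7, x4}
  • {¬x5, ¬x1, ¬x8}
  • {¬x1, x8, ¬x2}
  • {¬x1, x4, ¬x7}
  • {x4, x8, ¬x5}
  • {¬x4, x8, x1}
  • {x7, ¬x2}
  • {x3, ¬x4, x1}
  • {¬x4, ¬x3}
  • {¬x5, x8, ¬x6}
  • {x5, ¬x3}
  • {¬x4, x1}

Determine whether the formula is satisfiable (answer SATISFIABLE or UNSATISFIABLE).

UNSATISFIABLE

x4 = True:
  propagation gives x2=True, x7=False; an empty clause results — contradiction.
x4 = False:
  propagation gives x7=False; an empty clause results — contradiction.
Every branch closes, so no satisfying assignment exists.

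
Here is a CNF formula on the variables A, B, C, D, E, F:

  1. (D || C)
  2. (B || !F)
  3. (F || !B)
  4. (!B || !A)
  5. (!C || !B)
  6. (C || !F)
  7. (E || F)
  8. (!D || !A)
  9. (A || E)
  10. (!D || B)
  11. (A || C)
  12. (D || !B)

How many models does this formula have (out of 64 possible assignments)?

The models are:
  A=0 B=0 C=1 D=0 E=1 F=0
  A=1 B=0 C=1 D=0 E=1 F=0
That's 2 in total.

2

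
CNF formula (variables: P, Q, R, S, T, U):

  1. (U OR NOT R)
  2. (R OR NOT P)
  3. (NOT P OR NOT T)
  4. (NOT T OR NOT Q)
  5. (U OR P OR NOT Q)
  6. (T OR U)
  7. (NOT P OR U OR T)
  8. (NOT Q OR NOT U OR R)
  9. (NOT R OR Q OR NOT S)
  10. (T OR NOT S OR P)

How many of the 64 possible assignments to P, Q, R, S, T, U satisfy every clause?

11

Case analysis on P and T:
  P=T, T=T: a clause becomes empty — 0.
  P=T, T=F: remaining (Q,R,S,U) ∈ {(F,T,F,T); (T,T,F,T); (T,T,T,T)} — 3.
  P=F, T=T: 5 of the 16 assignments to (Q,R,S,U) work.
  P=F, T=F: remaining (Q,R,S,U) ∈ {(F,F,F,T); (F,T,F,T); (T,T,F,T)} — 3.
Total: 0 + 3 + 5 + 3 = 11.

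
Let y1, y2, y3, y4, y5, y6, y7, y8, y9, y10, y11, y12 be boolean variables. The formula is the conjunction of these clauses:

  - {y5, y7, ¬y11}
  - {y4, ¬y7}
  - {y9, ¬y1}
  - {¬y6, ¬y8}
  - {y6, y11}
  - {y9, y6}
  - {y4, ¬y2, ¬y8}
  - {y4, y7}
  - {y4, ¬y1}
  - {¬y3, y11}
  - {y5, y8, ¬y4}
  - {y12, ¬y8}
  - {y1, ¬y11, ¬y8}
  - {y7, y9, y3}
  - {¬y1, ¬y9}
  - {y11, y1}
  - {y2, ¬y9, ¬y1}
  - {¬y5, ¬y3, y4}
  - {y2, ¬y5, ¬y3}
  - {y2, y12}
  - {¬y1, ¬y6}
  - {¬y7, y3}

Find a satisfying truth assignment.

y1 = False, y2 = True, y3 = True, y4 = True, y5 = True, y6 = True, y7 = False, y8 = False, y9 = False, y10 = False, y11 = True, y12 = True

Pure literal: y12 appears only positively; assign y12 = True.
Branch on y1: take y1 = False.
  then y11 is forced to True.
  then y8 is forced to False.
Branch on y2: take y2 = True.
The remaining clauses are satisfied by y3 = True, y4 = True, y5 = True, y6 = True, y7 = False, y9 = False, y10 = False.
Check each clause:
  1. {¬y11, y5, y7} — y5 is true.
  2. {¬y7, y4} — ¬y7 is true.
  3. {¬y1, y9} — ¬y1 is true.
  4. {¬y6, ¬y8} — ¬y8 is true.
  5. {y11, y6} — y11 is true.
  6. {y6, y9} — y6 is true.
  7. {y4, ¬y8, ¬y2} — ¬y8 is true.
  8. {y4, y7} — y4 is true.
  9. {¬y1, y4} — y4 is true.
  10. {¬y3, y11} — y11 is true.
  11. {¬y4, y8, y5} — y5 is true.
  12. {¬y8, y12} — ¬y8 is true.
  13. {¬y11, y1, ¬y8} — ¬y8 is true.
  14. {y9, y7, y3} — y3 is true.
  15. {¬y9, ¬y1} — ¬y1 is true.
  16. {y1, y11} — y11 is true.
  17. {y2, ¬y1, ¬y9} — y2 is true.
  18. {¬y3, y4, ¬y5} — y4 is true.
  19. {y2, ¬y3, ¬y5} — y2 is true.
  20. {y12, y2} — y2 is true.
  21. {¬y1, ¬y6} — ¬y1 is true.
  22. {¬y7, y3} — ¬y7 is true.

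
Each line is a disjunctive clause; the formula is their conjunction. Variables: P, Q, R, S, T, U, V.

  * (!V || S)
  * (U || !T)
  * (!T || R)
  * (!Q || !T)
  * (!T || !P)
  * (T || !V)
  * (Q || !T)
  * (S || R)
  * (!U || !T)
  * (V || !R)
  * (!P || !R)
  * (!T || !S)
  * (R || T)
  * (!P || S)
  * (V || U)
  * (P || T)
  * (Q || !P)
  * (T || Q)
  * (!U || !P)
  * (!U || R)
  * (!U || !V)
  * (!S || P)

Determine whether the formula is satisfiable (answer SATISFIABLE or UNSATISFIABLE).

UNSATISFIABLE

T = True:
  propagation gives U=True; an empty clause results — contradiction.
T = False:
  propagation gives V=False, R=False; an empty clause results — contradiction.
Every branch closes, so no satisfying assignment exists.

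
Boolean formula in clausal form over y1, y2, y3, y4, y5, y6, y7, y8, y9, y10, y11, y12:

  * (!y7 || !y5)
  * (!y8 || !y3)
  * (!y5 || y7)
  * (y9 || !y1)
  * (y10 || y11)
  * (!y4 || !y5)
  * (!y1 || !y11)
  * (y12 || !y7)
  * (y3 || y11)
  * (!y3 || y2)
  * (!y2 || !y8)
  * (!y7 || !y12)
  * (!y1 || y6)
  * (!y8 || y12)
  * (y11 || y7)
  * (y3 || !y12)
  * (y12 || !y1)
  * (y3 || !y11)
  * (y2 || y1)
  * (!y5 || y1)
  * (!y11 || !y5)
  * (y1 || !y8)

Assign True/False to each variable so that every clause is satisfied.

Pure literal: y5 appears only negated; assign y5 = False.
Pure literal: y6 appears only positively; assign y6 = True.
Set y1 = False and propagate.
  then y2 is forced to True.
  then y8 is forced to False.
For the remaining variables, y3 = True, y4 = True, y7 = False, y9 = False, y10 = False, y11 = True, y12 = True works.
Check each clause:
  1. (!y5 || !y7) — !y7 is true.
  2. (!y8 || !y3) — !y8 is true.
  3. (y7 || !y5) — !y5 is true.
  4. (y9 || !y1) — !y1 is true.
  5. (y10 || y11) — y11 is true.
  6. (!y5 || !y4) — !y5 is true.
  7. (!y11 || !y1) — !y1 is true.
  8. (y12 || !y7) — !y7 is true.
  9. (y3 || y11) — y3 is true.
  10. (y2 || !y3) — y2 is true.
  11. (!y8 || !y2) — !y8 is true.
  12. (!y7 || !y12) — !y7 is true.
  13. (!y1 || y6) — y6 is true.
  14. (y12 || !y8) — !y8 is true.
  15. (y11 || y7) — y11 is true.
  16. (!y12 || y3) — y3 is true.
  17. (!y1 || y12) — y12 is true.
  18. (!y11 || y3) — y3 is true.
  19. (y1 || y2) — y2 is true.
  20. (y1 || !y5) — !y5 is true.
  21. (!y5 || !y11) — !y5 is true.
  22. (y1 || !y8) — !y8 is true.

y1=F, y2=T, y3=T, y4=T, y5=F, y6=T, y7=F, y8=F, y9=F, y10=F, y11=T, y12=T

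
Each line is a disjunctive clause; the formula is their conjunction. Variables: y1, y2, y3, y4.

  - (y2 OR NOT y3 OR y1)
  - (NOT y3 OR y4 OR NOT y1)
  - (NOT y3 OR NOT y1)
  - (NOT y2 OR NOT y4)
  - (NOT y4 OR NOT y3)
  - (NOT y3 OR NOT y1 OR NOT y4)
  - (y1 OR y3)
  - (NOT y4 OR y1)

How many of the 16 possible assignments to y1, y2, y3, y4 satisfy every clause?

The models are:
  y1=0 y2=1 y3=1 y4=0
  y1=1 y2=0 y3=0 y4=0
  y1=1 y2=0 y3=0 y4=1
  y1=1 y2=1 y3=0 y4=0
That's 4 in total.

4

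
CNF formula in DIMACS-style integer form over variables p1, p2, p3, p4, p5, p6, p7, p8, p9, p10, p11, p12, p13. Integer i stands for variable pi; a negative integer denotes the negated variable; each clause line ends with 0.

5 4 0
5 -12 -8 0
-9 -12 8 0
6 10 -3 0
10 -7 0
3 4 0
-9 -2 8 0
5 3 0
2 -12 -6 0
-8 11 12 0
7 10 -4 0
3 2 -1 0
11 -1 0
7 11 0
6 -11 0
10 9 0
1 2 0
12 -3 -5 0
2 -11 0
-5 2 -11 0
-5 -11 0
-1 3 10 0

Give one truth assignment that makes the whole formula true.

p1 = F, p2 = T, p3 = F, p4 = T, p5 = T, p6 = T, p7 = T, p8 = T, p9 = T, p10 = T, p11 = F, p12 = T, p13 = T

Pure literal: p10 appears only positively; assign p10 = True.
Try p1 = False.
  then p2 is forced to True.
Set p3 = False and propagate.
  then p4 is forced to True.
  then p5 is forced to True.
  then p11 is forced to False.
  then p7 is forced to True.
Set p8 = True and propagate.
  then p12 is forced to True.
p6, p9, p13 are now unconstrained; take p6 = True, p9 = True, p13 = True.
Every clause has at least one true literal under this assignment.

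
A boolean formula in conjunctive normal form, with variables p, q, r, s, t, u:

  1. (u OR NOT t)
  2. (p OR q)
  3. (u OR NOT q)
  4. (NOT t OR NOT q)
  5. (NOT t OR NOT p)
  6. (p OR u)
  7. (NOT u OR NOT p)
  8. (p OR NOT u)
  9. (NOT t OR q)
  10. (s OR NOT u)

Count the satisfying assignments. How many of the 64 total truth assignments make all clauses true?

The models are:
  p=T q=F r=F s=F t=F u=F
  p=T q=F r=F s=T t=F u=F
  p=T q=F r=T s=F t=F u=F
  p=T q=F r=T s=T t=F u=F
Count: 4.

4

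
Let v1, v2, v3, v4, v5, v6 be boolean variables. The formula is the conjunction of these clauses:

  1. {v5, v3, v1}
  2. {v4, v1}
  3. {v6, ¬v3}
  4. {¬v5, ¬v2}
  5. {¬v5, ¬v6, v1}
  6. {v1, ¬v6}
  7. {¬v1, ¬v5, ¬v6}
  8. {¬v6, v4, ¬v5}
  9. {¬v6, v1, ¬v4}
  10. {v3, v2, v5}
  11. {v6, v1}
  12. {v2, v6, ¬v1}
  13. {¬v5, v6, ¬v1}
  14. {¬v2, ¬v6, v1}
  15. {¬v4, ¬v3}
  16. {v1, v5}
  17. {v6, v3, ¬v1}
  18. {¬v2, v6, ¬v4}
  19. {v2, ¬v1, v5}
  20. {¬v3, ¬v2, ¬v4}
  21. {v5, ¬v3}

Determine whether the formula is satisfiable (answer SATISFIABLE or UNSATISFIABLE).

Try v1 = True.
The remaining clauses are satisfied by v2 = True, v3 = False, v4 = True, v5 = False, v6 = True.
So v1=1, v2=1, v3=0, v4=1, v5=0, v6=1 is a satisfying assignment.

SATISFIABLE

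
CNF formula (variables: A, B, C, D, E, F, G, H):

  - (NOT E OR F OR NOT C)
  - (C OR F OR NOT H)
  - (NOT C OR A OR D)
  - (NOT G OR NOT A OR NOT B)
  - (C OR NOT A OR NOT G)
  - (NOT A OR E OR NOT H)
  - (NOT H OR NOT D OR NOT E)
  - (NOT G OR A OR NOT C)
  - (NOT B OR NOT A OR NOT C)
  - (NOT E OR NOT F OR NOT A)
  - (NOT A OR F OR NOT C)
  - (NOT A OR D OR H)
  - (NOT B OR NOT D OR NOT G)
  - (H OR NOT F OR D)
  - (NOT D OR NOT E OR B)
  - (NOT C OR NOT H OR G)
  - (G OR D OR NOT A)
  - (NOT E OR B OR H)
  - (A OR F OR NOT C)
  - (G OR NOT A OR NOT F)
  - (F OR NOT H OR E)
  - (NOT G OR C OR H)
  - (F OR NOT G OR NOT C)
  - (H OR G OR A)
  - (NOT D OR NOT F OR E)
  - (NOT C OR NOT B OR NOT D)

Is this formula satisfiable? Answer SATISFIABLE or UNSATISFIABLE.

SATISFIABLE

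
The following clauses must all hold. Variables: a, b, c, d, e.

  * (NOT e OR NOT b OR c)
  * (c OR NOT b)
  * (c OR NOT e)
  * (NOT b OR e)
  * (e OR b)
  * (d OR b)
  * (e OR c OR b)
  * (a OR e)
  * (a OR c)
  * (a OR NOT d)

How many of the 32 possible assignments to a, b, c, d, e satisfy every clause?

Satisfying assignments:
  a=F b=T c=T d=F e=T
  a=T b=F c=T d=T e=T
  a=T b=T c=T d=F e=T
  a=T b=T c=T d=T e=T
That's 4 in total.

4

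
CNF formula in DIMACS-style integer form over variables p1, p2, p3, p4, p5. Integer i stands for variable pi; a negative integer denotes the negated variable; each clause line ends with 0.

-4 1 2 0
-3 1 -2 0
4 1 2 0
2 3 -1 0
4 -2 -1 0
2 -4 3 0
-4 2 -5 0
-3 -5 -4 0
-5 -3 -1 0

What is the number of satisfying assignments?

9

Split on p2, then p1.
  p2=1, p1=1: remaining (p3,p4,p5) ∈ {(0,1,0); (0,1,1); (1,1,0)} — 3.
  p2=1, p1=0: remaining (p3,p4,p5) ∈ {(0,0,0); (0,0,1); (0,1,0); (0,1,1)} — 4.
  p2=0, p1=1: remaining (p3,p4,p5) ∈ {(1,0,0); (1,1,0)} — 2.
  p2=0, p1=0: a clause becomes empty — 0.
Total: 3 + 4 + 2 + 0 = 9.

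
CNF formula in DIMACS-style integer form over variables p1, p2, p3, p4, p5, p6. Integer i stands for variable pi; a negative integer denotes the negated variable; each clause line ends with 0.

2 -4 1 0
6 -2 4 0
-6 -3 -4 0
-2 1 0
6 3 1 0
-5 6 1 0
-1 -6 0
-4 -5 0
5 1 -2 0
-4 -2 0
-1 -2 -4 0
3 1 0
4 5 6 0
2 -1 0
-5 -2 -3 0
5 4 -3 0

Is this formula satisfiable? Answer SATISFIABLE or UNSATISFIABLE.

SATISFIABLE

Set p1 = False and propagate.
  then p2 is forced to False.
  then p4 is forced to False.
  then p3 is forced to True.
  then p5 is forced to True.
  then p6 is forced to True.
So p1=F, p2=F, p3=T, p4=F, p5=T, p6=T is a satisfying assignment.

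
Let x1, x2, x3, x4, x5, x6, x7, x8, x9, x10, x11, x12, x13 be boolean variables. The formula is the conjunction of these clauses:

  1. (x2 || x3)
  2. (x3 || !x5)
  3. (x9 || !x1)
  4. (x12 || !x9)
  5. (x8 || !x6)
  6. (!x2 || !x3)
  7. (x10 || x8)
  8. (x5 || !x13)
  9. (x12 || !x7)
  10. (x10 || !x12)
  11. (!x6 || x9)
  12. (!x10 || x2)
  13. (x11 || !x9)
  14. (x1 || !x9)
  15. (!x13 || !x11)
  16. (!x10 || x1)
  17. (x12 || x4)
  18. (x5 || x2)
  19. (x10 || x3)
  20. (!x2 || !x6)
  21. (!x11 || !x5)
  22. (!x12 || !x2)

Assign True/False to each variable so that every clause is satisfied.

x1=0, x2=0, x3=1, x4=1, x5=1, x6=0, x7=0, x8=1, x9=0, x10=0, x11=0, x12=0, x13=1

Pure literal: x4 appears only positively; assign x4 = True.
Pure literal: x6 appears only negated; assign x6 = False.
Branch on x1: take x1 = False.
  then x9 is forced to False.
  then x10 is forced to False.
  then x8 is forced to True.
  then x12 is forced to False.
  then x7 is forced to False.
  then x3 is forced to True.
  then x2 is forced to False.
  then x5 is forced to True.
  then x11 is forced to False.
x13 is now unconstrained; take x13 = True.
Every clause has at least one true literal under this assignment.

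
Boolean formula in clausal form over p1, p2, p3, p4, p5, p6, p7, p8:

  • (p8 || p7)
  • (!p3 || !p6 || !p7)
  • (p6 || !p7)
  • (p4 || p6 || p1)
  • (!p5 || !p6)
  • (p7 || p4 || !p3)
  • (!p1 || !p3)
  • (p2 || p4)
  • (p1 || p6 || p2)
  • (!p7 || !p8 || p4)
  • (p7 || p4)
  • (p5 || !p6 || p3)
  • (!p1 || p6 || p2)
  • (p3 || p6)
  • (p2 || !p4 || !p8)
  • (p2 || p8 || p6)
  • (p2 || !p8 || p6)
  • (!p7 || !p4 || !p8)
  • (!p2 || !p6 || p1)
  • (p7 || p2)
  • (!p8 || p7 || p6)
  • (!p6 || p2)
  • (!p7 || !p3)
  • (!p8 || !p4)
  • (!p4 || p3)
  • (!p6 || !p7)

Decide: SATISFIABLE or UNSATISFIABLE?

UNSATISFIABLE

p6 = True:
  propagation gives p5=False, p3=True, p7=False, p8=True; an empty clause results — contradiction.
p6 = False:
  propagation gives p7=False, p8=True; an empty clause results — contradiction.
Every branch closes, so no satisfying assignment exists.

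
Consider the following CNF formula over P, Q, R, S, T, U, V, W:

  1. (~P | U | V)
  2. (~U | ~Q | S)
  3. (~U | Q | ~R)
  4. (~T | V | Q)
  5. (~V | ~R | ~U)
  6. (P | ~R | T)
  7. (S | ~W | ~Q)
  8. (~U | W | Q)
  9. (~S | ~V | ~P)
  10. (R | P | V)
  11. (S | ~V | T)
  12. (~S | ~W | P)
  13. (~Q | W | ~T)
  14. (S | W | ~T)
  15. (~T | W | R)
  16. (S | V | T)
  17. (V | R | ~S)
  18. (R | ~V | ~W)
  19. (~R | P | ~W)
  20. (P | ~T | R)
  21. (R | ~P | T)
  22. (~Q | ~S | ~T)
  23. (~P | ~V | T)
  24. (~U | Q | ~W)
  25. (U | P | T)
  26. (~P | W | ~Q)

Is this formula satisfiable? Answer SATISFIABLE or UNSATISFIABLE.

Branch on P: take P = False.
Try Q = False.
For the remaining variables, R = True, S = True, T = True, U = False, V = True, W = False works.
So P = False, Q = False, R = True, S = True, T = True, U = False, V = True, W = False is a satisfying assignment.

SATISFIABLE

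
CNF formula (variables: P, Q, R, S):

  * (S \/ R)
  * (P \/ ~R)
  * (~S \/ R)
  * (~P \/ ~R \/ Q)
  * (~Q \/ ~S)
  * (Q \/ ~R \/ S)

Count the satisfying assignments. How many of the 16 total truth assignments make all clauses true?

1

Satisfying assignments:
  P=1 Q=1 R=1 S=0
Count: 1.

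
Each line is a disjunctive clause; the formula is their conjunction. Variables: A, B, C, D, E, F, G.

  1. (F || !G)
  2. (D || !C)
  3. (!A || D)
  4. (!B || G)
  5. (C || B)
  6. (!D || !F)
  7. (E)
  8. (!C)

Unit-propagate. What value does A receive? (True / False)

(E) stands alone — E = True.
Unit clause (!C) sets C = False.
In (B || C), C is now false; B must hold, so B = True.
From (G || !B) and B = True: G = True.
In (!G || F), !G is now false; F must hold, so F = True.
In (!D || !F), !F is now false; !D must hold, so D = False.
In (!A || D), D is now false; !A must hold, so A = False.

False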